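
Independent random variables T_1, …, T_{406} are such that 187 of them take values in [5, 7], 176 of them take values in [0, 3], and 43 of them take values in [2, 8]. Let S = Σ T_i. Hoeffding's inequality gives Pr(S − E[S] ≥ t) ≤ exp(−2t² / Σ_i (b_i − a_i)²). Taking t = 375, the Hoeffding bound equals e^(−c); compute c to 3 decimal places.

Σ(b_i − a_i)² = 187·2² + 176·3² + 43·6² = 3880.
c = 2t² / 3880 = 2·375² / 3880 = 72.4871.

72.487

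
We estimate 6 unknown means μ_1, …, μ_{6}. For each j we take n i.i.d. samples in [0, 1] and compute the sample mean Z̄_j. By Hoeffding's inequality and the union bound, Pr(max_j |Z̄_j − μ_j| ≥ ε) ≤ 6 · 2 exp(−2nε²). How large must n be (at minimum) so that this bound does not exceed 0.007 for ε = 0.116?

277

Need 2·6·exp(−2nε²) ≤ 0.007, i.e. exp(−2nε²) ≤ 0.007/12.
So 2nε² ≥ ln(12/0.007) = 7.446752.
Hence n ≥ 7.446752/(2·0.116²) = 276.707.
The smallest integer n is 277.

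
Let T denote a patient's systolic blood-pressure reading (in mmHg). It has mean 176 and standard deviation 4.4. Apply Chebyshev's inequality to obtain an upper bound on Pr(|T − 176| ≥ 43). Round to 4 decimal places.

0.0105

Chebyshev: Pr(|T − μ| ≥ t) ≤ Var(T)/t².
Var(T) = σ² = 4.4² = 19.36.
Bound = 19.36 / 1849 = 0.0105.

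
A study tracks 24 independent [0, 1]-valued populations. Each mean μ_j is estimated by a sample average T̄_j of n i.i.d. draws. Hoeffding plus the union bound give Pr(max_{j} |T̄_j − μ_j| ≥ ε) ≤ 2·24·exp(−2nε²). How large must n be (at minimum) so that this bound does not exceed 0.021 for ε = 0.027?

5305

Need 2·24·exp(−2nε²) ≤ 0.021, i.e. exp(−2nε²) ≤ 0.021/48.
So 2nε² ≥ ln(48/0.021) = 7.734434.
Hence n ≥ 7.734434/(2·0.027²) = 5304.824.
The smallest integer n is 5305.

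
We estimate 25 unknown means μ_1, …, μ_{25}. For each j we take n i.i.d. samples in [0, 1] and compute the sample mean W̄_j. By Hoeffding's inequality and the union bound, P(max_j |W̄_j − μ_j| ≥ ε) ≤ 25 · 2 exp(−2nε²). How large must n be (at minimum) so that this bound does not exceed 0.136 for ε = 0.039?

Need 2·25·exp(−2nε²) ≤ 0.136, i.e. exp(−2nε²) ≤ 0.136/50.
So 2nε² ≥ ln(50/0.136) = 5.907123.
Hence n ≥ 5.907123/(2·0.039²) = 1941.855.
The smallest integer n is 1942.

1942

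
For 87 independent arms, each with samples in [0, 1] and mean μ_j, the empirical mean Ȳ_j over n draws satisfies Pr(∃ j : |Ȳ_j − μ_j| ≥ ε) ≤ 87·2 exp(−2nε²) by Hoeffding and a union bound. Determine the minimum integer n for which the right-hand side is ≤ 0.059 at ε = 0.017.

Need 2·87·exp(−2nε²) ≤ 0.059, i.e. exp(−2nε²) ≤ 0.059/174.
So 2nε² ≥ ln(174/0.059) = 7.989273.
Hence n ≥ 7.989273/(2·0.017²) = 13822.272.
The smallest integer n is 13823.

13823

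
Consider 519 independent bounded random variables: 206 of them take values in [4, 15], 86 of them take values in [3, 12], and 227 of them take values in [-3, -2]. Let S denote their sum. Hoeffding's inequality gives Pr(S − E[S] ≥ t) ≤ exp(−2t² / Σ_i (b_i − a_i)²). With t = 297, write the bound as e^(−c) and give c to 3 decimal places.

5.493

Σ(b_i − a_i)² = 206·11² + 86·9² + 227·1² = 32119.
c = 2t² / 32119 = 2·297² / 32119 = 5.4926.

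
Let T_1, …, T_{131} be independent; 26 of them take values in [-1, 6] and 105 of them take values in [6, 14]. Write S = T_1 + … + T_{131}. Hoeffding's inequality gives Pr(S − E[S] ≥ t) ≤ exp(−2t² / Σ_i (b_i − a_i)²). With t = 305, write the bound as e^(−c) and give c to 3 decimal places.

Σ(b_i − a_i)² = 26·7² + 105·8² = 7994.
c = 2t² / 7994 = 2·305² / 7994 = 23.2737.

23.274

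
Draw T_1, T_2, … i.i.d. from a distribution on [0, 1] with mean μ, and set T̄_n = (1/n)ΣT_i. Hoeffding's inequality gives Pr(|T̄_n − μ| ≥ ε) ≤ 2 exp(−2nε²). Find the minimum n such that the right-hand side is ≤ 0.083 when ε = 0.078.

Require 2·exp(−2nε²) ≤ 0.083, i.e. 2nε² ≥ ln(2/0.083) = 3.182062.
So n ≥ 3.182062 / (2·0.078²) = 261.511.
The smallest integer n is 262.

262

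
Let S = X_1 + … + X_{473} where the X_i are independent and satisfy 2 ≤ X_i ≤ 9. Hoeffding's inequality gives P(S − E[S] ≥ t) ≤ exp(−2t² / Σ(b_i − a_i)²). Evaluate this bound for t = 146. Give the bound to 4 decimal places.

Σ(b_i − a_i)² = 473·(7)² = 23177.
Exponent = 2·146²/23177 = 1.8394.
Bound = exp(−1.8394) = 0.15891.

0.1589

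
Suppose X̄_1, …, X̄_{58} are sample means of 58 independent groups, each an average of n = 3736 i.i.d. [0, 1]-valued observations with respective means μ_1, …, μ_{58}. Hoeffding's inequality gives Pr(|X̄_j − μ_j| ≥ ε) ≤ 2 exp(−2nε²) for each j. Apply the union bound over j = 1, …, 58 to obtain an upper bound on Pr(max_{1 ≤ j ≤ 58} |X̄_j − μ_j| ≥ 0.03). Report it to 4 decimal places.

Per-experiment Hoeffding bound: 2·exp(−2·3736·0.03²) = 2·exp(−6.72480) = 0.0024015.
Union bound over 58 events: 58·0.0024015 = 0.13929.

0.1393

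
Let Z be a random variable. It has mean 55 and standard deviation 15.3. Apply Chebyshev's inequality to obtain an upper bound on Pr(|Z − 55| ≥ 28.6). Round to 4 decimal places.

0.2862

Chebyshev: Pr(|Z − μ| ≥ t) ≤ Var(Z)/t².
Var(Z) = σ² = 15.3² = 234.09.
Bound = 234.09 / 817.96 = 0.2862.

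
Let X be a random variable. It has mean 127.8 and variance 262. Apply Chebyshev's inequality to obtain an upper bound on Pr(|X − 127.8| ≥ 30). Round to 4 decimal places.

0.2911

Chebyshev: Pr(|X − μ| ≥ t) ≤ Var(X)/t².
Bound = 262 / 900 = 0.2911.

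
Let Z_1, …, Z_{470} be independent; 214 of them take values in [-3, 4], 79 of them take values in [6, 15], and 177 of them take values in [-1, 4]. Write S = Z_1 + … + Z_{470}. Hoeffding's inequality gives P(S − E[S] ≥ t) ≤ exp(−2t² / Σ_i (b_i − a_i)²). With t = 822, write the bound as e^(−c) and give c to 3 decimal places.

Σ(b_i − a_i)² = 214·7² + 79·9² + 177·5² = 21310.
c = 2t² / 21310 = 2·822² / 21310 = 63.4147.

63.415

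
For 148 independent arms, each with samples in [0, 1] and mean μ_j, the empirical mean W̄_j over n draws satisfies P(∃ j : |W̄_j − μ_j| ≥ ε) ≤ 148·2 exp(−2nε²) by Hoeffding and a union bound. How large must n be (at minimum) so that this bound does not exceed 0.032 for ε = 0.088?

590

Need 2·148·exp(−2nε²) ≤ 0.032, i.e. exp(−2nε²) ≤ 0.032/296.
So 2nε² ≥ ln(296/0.032) = 9.132379.
Hence n ≥ 9.132379/(2·0.088²) = 589.642.
The smallest integer n is 590.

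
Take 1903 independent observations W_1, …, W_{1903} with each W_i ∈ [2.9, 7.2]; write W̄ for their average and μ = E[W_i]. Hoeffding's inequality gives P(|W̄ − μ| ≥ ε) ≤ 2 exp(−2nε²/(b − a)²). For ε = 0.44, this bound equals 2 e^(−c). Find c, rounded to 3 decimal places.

39.851

c = 2nε²/(b − a)² = 2·1903·0.44² / 4.3² = 39.8508.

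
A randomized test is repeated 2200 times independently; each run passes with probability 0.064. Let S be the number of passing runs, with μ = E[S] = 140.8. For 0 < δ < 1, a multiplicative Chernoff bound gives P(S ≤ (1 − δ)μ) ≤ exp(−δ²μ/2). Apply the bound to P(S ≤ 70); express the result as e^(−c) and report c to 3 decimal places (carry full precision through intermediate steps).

17.801

Write 70 = (1 − δ)μ, so δ = 1 − 70/140.8 = 0.5028409…
Then the exponent is δ²μ/2 = (μ − 70)²/(2μ) = 17.800568.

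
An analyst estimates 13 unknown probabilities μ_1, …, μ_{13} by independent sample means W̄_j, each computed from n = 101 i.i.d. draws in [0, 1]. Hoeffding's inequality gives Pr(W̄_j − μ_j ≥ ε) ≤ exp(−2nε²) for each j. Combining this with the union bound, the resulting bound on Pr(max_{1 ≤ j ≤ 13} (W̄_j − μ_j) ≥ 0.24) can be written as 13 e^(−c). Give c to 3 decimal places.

Union bound over the 13 events: Pr(max_{1 ≤ j ≤ 13} (W̄_j − μ_j) ≥ 0.24) ≤ 13·exp(−2nε²) = 13 exp(−2·101·0.24²).
So c = 2·101·0.24² = 11.6352.

11.635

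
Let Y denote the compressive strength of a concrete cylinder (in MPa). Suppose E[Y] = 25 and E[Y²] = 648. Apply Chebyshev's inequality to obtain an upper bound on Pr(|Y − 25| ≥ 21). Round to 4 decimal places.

0.0522

Var(Y) = E[Y²] − (E[Y])² = 648 − 625 = 23.
Chebyshev's inequality: Pr(|Y − μ| ≥ t) ≤ Var(Y)/t² = 23/441 = 0.0522.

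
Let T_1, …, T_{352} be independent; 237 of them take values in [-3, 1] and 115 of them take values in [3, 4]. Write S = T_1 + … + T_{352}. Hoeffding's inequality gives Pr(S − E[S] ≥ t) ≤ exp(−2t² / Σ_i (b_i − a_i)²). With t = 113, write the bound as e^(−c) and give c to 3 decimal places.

Σ(b_i − a_i)² = 237·4² + 115·1² = 3907.
c = 2t² / 3907 = 2·113² / 3907 = 6.5365.

6.536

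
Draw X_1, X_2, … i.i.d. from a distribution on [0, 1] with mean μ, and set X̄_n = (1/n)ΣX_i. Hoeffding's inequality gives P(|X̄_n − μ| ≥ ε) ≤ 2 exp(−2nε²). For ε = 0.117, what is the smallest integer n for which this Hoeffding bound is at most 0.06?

Require 2·exp(−2nε²) ≤ 0.06, i.e. 2nε² ≥ ln(2/0.06) = 3.506558.
So n ≥ 3.506558 / (2·0.117²) = 128.079.
The smallest integer n is 129.

129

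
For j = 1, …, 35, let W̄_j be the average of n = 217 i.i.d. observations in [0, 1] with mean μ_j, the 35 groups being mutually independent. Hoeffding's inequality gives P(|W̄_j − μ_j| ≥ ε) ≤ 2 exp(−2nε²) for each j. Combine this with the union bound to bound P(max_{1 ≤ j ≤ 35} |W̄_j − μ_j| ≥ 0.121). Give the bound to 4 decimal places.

0.1218

Per-experiment Hoeffding bound: 2·exp(−2·217·0.121²) = 2·exp(−6.35419) = 0.0034789.
Union bound over 35 events: 35·0.0034789 = 0.12176.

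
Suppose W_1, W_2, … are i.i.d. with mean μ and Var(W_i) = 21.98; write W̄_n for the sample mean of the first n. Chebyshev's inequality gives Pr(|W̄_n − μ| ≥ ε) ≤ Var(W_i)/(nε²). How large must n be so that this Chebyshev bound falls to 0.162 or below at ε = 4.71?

Require 21.98/(n·4.71²) ≤ 0.162, i.e. n ≥ 21.98/(0.162·4.71²) = 6.116.
The smallest integer n is 7.

7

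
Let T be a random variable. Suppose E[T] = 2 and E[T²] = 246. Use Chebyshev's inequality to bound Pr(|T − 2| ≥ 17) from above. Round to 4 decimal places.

Var(T) = E[T²] − (E[T])² = 246 − 4 = 242.
Chebyshev's inequality: Pr(|T − μ| ≥ t) ≤ Var(T)/t² = 242/289 = 0.8374.

0.8374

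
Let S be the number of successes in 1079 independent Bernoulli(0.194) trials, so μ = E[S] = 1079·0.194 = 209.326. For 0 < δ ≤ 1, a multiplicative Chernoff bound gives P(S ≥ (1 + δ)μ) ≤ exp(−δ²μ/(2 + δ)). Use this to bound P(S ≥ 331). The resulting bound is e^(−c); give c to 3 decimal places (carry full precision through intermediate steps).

Write 331 = (1 + δ)μ, so δ = 331/209.326 − 1 = 0.5812656…
Then the exponent is δ²μ/(2 + δ) = (331 − μ)² / (μ·(2 + δ)) = 27.399315.

27.399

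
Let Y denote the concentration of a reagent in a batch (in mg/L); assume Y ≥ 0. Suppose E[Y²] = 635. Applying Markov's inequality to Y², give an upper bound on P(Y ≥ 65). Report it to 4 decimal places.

Since Y ≥ 0, the event {Y ≥ 65} is the same as {Y² ≥ 4225}.
Markov's inequality applied to Y² gives P(Y² ≥ 4225) ≤ E[Y²]/4225 = 635/4225 = 0.1503.

0.1503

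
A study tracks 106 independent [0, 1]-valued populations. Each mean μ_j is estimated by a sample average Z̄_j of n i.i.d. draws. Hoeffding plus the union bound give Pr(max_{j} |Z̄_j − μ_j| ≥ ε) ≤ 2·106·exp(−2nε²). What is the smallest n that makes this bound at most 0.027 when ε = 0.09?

554

Need 2·106·exp(−2nε²) ≤ 0.027, i.e. exp(−2nε²) ≤ 0.027/212.
So 2nε² ≥ ln(212/0.027) = 8.968505.
Hence n ≥ 8.968505/(2·0.09²) = 553.611.
The smallest integer n is 554.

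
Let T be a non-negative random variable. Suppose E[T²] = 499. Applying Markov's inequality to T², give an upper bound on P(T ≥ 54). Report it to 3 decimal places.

Since T ≥ 0, the event {T ≥ 54} is the same as {T² ≥ 2916}.
Markov's inequality applied to T² gives P(T² ≥ 2916) ≤ E[T²]/2916 = 499/2916 = 0.1711.

0.171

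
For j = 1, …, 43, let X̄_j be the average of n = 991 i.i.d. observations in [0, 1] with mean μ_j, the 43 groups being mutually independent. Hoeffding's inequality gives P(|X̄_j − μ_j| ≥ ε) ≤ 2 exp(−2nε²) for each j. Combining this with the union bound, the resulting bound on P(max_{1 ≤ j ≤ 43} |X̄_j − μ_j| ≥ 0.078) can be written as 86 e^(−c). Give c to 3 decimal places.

Union bound over the 43 events: P(max_{1 ≤ j ≤ 43} |X̄_j − μ_j| ≥ 0.078) ≤ 43·2·exp(−2nε²) = 86 exp(−2·991·0.078²).
So c = 2·991·0.078² = 12.0585.

12.058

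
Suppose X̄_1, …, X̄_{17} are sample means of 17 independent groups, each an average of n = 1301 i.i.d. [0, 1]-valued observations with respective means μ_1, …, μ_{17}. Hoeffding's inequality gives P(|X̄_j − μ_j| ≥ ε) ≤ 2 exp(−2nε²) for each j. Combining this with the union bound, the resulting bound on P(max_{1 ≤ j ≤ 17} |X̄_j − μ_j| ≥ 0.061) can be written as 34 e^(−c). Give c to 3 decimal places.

9.682

Union bound over the 17 events: P(max_{1 ≤ j ≤ 17} |X̄_j − μ_j| ≥ 0.061) ≤ 17·2·exp(−2nε²) = 34 exp(−2·1301·0.061²).
So c = 2·1301·0.061² = 9.6820.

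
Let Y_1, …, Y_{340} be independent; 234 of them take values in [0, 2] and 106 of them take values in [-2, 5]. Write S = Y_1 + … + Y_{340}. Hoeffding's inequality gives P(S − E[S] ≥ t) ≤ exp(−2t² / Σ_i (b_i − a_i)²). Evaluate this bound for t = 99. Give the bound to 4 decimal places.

0.0409

Σ(b_i − a_i)² = 234·2² + 106·7² = 6130.
Exponent = 2·99² / 6130 = 3.19772.
Bound = exp(−3.19772) = 0.04086.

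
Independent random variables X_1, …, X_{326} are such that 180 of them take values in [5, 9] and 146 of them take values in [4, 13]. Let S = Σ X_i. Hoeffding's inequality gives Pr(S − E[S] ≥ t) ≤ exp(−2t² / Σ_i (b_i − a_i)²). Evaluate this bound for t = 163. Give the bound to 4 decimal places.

0.0270

Σ(b_i − a_i)² = 180·4² + 146·9² = 14706.
Exponent = 2·163² / 14706 = 3.61336.
Bound = exp(−3.61336) = 0.02696.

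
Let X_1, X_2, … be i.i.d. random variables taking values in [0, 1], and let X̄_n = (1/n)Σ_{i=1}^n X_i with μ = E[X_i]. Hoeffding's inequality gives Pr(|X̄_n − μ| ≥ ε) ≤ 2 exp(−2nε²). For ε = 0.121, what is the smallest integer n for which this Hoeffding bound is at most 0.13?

Require 2·exp(−2nε²) ≤ 0.13, i.e. 2nε² ≥ ln(2/0.13) = 2.733368.
So n ≥ 2.733368 / (2·0.121²) = 93.346.
The smallest integer n is 94.

94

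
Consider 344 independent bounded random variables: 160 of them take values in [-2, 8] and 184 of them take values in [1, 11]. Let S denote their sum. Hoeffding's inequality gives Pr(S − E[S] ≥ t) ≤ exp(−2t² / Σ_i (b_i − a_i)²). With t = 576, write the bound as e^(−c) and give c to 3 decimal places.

19.289

Σ(b_i − a_i)² = 160·10² + 184·10² = 34400.
c = 2t² / 34400 = 2·576² / 34400 = 19.2893.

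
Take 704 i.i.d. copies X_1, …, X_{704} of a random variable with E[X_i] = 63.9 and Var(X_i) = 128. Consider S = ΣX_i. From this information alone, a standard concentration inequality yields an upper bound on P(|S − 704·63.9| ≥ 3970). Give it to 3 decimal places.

With mean and variance of each term known, Chebyshev's inequality bounds the deviation of the sum (or sample mean).
Var(S) = n·Var(X_i) = 704·128 = 90112.
Chebyshev: P(|S − 704·63.9| ≥ 3970) ≤ Var(S)/3970² = 90112/15760900 = 0.0057.

0.006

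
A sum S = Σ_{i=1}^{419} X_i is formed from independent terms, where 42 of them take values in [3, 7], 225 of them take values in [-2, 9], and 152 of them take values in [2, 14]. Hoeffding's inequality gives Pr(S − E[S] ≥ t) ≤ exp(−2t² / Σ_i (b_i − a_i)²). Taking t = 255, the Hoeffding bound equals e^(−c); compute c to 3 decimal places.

Σ(b_i − a_i)² = 42·4² + 225·11² + 152·12² = 49785.
c = 2t² / 49785 = 2·255² / 49785 = 2.6122.

2.612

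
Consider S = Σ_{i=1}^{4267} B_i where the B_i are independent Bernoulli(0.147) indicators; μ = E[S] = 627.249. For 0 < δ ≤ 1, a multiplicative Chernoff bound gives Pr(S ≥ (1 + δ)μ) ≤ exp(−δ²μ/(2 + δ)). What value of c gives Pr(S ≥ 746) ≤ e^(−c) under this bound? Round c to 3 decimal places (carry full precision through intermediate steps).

Write 746 = (1 + δ)μ, so δ = 746/627.249 − 1 = 0.1893203…
Then the exponent is δ²μ/(2 + δ) = (746 − μ)² / (μ·(2 + δ)) = 10.268932.

10.269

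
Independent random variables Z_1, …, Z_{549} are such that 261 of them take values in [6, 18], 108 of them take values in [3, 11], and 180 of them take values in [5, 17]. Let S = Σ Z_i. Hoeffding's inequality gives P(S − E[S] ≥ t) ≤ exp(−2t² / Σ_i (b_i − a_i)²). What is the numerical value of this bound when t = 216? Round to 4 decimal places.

Σ(b_i − a_i)² = 261·12² + 108·8² + 180·12² = 70416.
Exponent = 2·216² / 70416 = 1.32515.
Bound = exp(−1.32515) = 0.26576.

0.2658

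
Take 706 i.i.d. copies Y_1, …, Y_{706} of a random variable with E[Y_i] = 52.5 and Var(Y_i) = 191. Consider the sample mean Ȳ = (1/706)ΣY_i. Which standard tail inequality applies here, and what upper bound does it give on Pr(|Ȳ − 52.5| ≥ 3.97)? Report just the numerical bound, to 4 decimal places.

With mean and variance of each term known, Chebyshev's inequality bounds the deviation of the sum (or sample mean).
Var(Ȳ) = Var(Y_i)/n = 191/706 = 0.27054.
Chebyshev: Pr(|Ȳ − 52.5| ≥ 3.97) ≤ Var(Ȳ)/(3.97)² = 191/(706·3.97²) = 0.0172.

0.0172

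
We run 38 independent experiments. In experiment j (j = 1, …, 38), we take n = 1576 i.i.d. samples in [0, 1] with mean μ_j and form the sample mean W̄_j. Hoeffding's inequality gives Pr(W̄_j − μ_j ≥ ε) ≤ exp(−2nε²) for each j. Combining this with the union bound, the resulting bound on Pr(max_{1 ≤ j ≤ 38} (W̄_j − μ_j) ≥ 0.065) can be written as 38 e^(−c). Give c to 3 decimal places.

13.317

Union bound over the 38 events: Pr(max_{1 ≤ j ≤ 38} (W̄_j − μ_j) ≥ 0.065) ≤ 38·exp(−2nε²) = 38 exp(−2·1576·0.065²).
So c = 2·1576·0.065² = 13.3172.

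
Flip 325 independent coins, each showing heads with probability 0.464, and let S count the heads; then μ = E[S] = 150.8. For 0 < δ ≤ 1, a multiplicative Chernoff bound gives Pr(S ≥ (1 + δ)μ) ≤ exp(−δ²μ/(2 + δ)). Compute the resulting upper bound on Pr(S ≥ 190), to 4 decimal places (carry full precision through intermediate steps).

Write 190 = (1 + δ)μ, so δ = 190/150.8 − 1 = 0.2599469…
Then the exponent is δ²μ/(2 + δ) = (190 − μ)² / (μ·(2 + δ)) = 4.508920.
Bound = exp(−4.508920) = 0.01101.

0.0110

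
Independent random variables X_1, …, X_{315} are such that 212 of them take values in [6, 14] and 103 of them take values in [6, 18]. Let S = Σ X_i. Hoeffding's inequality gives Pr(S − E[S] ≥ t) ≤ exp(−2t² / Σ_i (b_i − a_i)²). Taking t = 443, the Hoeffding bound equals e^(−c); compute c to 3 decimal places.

Σ(b_i − a_i)² = 212·8² + 103·12² = 28400.
c = 2t² / 28400 = 2·443² / 28400 = 13.8204.

13.820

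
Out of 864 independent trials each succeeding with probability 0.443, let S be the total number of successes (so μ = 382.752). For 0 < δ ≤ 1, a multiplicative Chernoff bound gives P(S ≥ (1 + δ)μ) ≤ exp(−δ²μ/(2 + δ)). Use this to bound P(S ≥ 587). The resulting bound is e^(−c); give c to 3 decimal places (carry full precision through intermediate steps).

Write 587 = (1 + δ)μ, so δ = 587/382.752 − 1 = 0.5336301…
Then the exponent is δ²μ/(2 + δ) = (587 − μ)² / (μ·(2 + δ)) = 43.018468.

43.018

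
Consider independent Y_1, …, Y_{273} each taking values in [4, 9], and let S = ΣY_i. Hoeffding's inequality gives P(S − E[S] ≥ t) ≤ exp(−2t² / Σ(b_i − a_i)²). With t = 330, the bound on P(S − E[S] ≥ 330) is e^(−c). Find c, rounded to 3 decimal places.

Σ(b_i − a_i)² = 273·(5)² = 6825.
c = 2t²/6825 = 2·330²/6825 = 31.9121.

31.912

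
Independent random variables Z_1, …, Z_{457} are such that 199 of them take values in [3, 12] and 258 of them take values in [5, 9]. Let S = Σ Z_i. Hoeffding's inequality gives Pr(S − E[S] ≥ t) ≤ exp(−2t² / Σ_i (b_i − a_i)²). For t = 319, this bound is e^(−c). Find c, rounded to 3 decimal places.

Σ(b_i − a_i)² = 199·9² + 258·4² = 20247.
c = 2t² / 20247 = 2·319² / 20247 = 10.0520.

10.052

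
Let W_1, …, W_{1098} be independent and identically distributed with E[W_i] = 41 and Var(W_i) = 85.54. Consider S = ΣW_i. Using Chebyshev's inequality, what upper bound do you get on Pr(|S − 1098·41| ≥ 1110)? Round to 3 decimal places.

Var(S) = n·Var(W_i) = 1098·85.54 = 93922.92.
Chebyshev: Pr(|S − 1098·41| ≥ 1110) ≤ Var(S)/1110² = 93922.92/1232100 = 0.0762.

0.076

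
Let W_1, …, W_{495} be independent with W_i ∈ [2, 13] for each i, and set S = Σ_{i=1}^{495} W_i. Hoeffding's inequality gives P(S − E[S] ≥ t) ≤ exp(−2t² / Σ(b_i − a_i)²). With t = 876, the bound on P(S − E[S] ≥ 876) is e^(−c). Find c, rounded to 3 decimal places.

25.624

Σ(b_i − a_i)² = 495·(11)² = 59895.
c = 2t²/59895 = 2·876²/59895 = 25.6240.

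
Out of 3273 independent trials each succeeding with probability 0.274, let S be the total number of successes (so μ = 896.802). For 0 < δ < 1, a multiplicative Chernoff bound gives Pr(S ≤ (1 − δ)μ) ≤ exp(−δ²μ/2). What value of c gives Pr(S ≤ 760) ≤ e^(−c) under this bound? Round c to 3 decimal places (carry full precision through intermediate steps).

10.434

Write 760 = (1 − δ)μ, so δ = 1 − 760/896.802 = 0.1525443…
Then the exponent is δ²μ/2 = (μ − 760)²/(2μ) = 10.434180.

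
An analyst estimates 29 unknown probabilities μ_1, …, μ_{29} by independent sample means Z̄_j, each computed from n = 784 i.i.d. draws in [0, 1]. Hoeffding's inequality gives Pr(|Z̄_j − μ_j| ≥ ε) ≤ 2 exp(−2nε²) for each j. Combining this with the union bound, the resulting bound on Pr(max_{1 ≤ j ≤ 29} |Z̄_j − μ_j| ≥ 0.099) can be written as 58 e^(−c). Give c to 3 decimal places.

15.368

Union bound over the 29 events: Pr(max_{1 ≤ j ≤ 29} |Z̄_j − μ_j| ≥ 0.099) ≤ 29·2·exp(−2nε²) = 58 exp(−2·784·0.099²).
So c = 2·784·0.099² = 15.3680.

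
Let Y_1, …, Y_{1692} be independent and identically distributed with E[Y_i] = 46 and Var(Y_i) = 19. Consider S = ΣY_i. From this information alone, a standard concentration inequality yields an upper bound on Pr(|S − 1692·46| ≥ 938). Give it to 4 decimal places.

With mean and variance of each term known, Chebyshev's inequality bounds the deviation of the sum (or sample mean).
Var(S) = n·Var(Y_i) = 1692·19 = 32148.
Chebyshev: Pr(|S − 1692·46| ≥ 938) ≤ Var(S)/938² = 32148/879844 = 0.0365.

0.0365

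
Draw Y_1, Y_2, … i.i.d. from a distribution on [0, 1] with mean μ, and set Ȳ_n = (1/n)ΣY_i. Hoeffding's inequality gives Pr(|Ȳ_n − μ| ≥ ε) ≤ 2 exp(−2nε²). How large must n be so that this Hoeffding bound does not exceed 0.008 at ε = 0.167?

Require 2·exp(−2nε²) ≤ 0.008, i.e. 2nε² ≥ ln(2/0.008) = 5.521461.
So n ≥ 5.521461 / (2·0.167²) = 98.990.
The smallest integer n is 99.

99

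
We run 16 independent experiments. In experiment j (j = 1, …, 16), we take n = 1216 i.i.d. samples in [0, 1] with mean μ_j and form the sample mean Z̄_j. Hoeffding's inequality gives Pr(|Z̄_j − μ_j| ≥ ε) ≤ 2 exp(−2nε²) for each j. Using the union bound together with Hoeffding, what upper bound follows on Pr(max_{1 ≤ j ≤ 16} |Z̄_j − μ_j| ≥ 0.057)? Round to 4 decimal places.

Per-experiment Hoeffding bound: 2·exp(−2·1216·0.057²) = 2·exp(−7.90157) = 0.00074033.
Union bound over 16 events: 16·0.00074033 = 0.01185.

0.0118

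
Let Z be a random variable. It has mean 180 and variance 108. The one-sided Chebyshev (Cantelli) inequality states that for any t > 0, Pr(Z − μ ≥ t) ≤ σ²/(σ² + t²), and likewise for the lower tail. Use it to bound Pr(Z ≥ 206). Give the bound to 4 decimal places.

0.1378

Here σ² = 108 and t = 26, so σ² + t² = 784.
Cantelli's bound: 108/784 = 0.1378.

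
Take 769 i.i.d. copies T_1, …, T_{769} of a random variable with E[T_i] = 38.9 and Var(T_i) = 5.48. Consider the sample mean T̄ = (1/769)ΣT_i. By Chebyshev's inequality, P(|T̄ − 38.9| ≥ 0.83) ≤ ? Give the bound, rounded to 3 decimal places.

Var(T̄) = Var(T_i)/n = 5.48/769 = 0.0071261.
Chebyshev: P(|T̄ − 38.9| ≥ 0.83) ≤ Var(T̄)/(0.83)² = 5.48/(769·0.83²) = 0.0103.

0.010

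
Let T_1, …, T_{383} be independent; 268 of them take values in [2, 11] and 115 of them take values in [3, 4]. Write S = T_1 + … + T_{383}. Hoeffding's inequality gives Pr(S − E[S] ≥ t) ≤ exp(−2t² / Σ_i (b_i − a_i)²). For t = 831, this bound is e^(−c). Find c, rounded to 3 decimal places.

Σ(b_i − a_i)² = 268·9² + 115·1² = 21823.
c = 2t² / 21823 = 2·831² / 21823 = 63.2874.

63.287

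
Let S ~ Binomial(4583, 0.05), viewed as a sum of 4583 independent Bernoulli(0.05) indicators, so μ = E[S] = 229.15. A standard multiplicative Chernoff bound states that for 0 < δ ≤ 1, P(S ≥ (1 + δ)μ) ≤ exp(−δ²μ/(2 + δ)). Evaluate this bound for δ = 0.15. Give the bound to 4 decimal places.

Exponent = δ²μ/(2 + δ) = 0.15²·229.15/2.15 = 2.3981.
Bound = exp(−2.3981) = 0.09089.

0.0909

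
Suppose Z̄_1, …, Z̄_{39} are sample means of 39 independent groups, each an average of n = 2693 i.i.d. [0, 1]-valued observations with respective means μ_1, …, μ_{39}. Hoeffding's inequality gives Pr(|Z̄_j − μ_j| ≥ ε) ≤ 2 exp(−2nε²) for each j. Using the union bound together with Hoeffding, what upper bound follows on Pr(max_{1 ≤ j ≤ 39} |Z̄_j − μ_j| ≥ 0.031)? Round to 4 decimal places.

0.4408

Per-experiment Hoeffding bound: 2·exp(−2·2693·0.031²) = 2·exp(−5.17595) = 0.011302.
Union bound over 39 events: 39·0.011302 = 0.44077.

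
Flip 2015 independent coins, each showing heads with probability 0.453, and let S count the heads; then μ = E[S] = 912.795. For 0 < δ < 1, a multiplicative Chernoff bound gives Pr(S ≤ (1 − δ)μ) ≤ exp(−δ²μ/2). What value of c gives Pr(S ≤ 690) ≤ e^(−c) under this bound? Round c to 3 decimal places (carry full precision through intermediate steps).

Write 690 = (1 − δ)μ, so δ = 1 − 690/912.795 = 0.24408…
Then the exponent is δ²μ/2 = (μ − 690)²/(2μ) = 27.189901.

27.190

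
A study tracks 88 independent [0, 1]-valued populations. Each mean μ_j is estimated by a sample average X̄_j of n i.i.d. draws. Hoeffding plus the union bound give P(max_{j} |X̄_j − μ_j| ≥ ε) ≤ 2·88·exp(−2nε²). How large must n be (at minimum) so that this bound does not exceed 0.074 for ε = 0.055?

Need 2·88·exp(−2nε²) ≤ 0.074, i.e. exp(−2nε²) ≤ 0.074/176.
So 2nε² ≥ ln(176/0.074) = 7.774174.
Hence n ≥ 7.774174/(2·0.055²) = 1284.987.
The smallest integer n is 1285.

1285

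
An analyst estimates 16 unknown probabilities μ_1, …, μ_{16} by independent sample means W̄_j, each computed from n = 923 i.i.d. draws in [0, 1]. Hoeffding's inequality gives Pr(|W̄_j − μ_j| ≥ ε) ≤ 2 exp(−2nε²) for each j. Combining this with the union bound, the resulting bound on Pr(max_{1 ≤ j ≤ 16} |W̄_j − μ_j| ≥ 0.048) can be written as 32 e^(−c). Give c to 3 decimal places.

4.253

Union bound over the 16 events: Pr(max_{1 ≤ j ≤ 16} |W̄_j − μ_j| ≥ 0.048) ≤ 16·2·exp(−2nε²) = 32 exp(−2·923·0.048²).
So c = 2·923·0.048² = 4.2532.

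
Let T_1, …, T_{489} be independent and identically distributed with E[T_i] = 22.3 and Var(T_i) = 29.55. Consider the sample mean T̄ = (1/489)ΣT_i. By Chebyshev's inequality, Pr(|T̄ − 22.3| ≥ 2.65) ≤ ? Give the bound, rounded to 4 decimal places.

Var(T̄) = Var(T_i)/n = 29.55/489 = 0.060429.
Chebyshev: Pr(|T̄ − 22.3| ≥ 2.65) ≤ Var(T̄)/(2.65)² = 29.55/(489·2.65²) = 0.0086.

0.0086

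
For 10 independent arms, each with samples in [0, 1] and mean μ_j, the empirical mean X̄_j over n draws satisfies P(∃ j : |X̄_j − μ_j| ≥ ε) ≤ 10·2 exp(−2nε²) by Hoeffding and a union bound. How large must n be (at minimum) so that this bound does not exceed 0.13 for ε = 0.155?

Need 2·10·exp(−2nε²) ≤ 0.13, i.e. exp(−2nε²) ≤ 0.13/20.
So 2nε² ≥ ln(20/0.13) = 5.035953.
Hence n ≥ 5.035953/(2·0.155²) = 104.807.
The smallest integer n is 105.

105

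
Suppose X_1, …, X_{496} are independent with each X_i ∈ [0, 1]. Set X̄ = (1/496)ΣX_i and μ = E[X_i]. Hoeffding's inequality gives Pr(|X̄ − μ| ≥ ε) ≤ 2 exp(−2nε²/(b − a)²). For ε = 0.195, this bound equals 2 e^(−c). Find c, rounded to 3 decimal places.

37.721

c = 2nε²/(b − a)² = 2·496·0.195² / 1² = 37.7208.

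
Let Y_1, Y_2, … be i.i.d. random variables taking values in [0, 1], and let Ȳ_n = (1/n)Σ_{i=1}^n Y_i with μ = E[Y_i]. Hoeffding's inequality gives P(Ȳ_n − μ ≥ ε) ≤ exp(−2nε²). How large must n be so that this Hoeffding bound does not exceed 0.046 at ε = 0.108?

132

Require exp(−2nε²) ≤ 0.046, i.e. 2nε² ≥ ln(1/0.046) = 3.079114.
So n ≥ 3.079114 / (2·0.108²) = 131.992.
The smallest integer n is 132.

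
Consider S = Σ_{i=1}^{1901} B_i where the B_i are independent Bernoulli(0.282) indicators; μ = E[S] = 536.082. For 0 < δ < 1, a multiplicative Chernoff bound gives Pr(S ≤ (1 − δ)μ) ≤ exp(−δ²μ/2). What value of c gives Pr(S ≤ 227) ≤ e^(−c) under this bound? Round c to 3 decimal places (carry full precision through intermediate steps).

89.102

Write 227 = (1 − δ)μ, so δ = 1 − 227/536.082 = 0.5765573…
Then the exponent is δ²μ/2 = (μ − 227)²/(2μ) = 89.101744.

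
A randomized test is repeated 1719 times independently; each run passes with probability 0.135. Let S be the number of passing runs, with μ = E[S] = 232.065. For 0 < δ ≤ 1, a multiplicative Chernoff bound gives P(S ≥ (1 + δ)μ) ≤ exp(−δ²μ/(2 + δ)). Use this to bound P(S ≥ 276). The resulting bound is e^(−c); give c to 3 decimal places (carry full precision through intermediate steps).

3.799

Write 276 = (1 + δ)μ, so δ = 276/232.065 − 1 = 0.189322…
Then the exponent is δ²μ/(2 + δ) = (276 − μ)² / (μ·(2 + δ)) = 3.799286.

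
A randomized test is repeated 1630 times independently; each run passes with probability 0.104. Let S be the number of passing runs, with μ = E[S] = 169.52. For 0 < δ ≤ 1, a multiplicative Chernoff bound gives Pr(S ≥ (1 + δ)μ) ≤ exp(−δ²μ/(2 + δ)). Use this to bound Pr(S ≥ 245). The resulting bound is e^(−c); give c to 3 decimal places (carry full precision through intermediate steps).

Write 245 = (1 + δ)μ, so δ = 245/169.52 − 1 = 0.4452572…
Then the exponent is δ²μ/(2 + δ) = (245 − μ)² / (μ·(2 + δ)) = 13.744163.

13.744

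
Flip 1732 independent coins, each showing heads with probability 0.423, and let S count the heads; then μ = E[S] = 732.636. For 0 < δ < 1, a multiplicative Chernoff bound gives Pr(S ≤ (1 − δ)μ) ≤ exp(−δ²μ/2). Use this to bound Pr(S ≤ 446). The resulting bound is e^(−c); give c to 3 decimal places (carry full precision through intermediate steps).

56.072

Write 446 = (1 − δ)μ, so δ = 1 − 446/732.636 = 0.3912393…
Then the exponent is δ²μ/2 = (μ − 446)²/(2μ) = 56.071635.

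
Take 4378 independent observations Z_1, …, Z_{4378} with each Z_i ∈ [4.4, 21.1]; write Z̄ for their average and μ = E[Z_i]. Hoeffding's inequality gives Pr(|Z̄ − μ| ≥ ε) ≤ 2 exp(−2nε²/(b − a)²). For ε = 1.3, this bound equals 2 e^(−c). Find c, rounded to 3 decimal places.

c = 2nε²/(b − a)² = 2·4378·1.3² / 16.7² = 53.0591.

53.059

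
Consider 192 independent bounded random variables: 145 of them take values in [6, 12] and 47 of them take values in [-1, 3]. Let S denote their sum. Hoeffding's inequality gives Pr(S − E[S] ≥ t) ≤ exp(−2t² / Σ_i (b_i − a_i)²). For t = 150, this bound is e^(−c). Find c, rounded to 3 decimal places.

7.535

Σ(b_i − a_i)² = 145·6² + 47·4² = 5972.
c = 2t² / 5972 = 2·150² / 5972 = 7.5352.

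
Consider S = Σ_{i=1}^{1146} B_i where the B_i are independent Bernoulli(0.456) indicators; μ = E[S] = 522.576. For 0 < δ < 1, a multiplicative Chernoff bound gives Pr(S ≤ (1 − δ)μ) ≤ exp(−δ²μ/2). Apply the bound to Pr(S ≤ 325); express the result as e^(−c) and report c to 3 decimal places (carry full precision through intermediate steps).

Write 325 = (1 − δ)μ, so δ = 1 − 325/522.576 = 0.3780809…
Then the exponent is δ²μ/2 = (μ − 325)²/(2μ) = 37.349855.

37.350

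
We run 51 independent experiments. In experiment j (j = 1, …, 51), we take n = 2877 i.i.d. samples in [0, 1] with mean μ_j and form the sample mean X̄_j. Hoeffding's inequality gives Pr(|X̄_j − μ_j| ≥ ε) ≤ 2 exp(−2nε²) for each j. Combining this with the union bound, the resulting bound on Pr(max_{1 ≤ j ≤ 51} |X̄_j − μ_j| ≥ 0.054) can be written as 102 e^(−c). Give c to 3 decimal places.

16.779

Union bound over the 51 events: Pr(max_{1 ≤ j ≤ 51} |X̄_j − μ_j| ≥ 0.054) ≤ 51·2·exp(−2nε²) = 102 exp(−2·2877·0.054²).
So c = 2·2877·0.054² = 16.7787.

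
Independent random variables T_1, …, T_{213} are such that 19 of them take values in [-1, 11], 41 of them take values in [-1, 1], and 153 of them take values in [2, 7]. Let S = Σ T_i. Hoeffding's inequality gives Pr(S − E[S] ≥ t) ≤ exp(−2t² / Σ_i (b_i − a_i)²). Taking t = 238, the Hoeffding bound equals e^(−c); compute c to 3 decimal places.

16.846

Σ(b_i − a_i)² = 19·12² + 41·2² + 153·5² = 6725.
c = 2t² / 6725 = 2·238² / 6725 = 16.8458.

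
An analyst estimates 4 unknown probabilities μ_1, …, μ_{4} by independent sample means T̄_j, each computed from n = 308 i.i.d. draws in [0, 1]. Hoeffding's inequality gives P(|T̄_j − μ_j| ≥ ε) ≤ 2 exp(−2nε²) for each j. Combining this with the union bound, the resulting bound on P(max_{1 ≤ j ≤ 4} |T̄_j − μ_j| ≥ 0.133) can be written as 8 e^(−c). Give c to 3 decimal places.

Union bound over the 4 events: P(max_{1 ≤ j ≤ 4} |T̄_j − μ_j| ≥ 0.133) ≤ 4·2·exp(−2nε²) = 8 exp(−2·308·0.133²).
So c = 2·308·0.133² = 10.8964.

10.896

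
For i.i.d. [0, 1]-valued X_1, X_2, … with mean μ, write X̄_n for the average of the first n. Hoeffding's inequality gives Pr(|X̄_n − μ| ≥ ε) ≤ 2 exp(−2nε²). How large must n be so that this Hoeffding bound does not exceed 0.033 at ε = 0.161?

80

Require 2·exp(−2nε²) ≤ 0.033, i.e. 2nε² ≥ ln(2/0.033) = 4.104395.
So n ≥ 4.104395 / (2·0.161²) = 79.171.
The smallest integer n is 80.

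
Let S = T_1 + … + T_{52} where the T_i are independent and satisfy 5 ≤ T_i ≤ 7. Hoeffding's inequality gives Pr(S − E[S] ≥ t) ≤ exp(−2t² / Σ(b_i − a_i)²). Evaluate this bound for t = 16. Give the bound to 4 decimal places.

0.0853

Σ(b_i − a_i)² = 52·(2)² = 208.
Exponent = 2·16²/208 = 2.4615.
Bound = exp(−2.4615) = 0.08530.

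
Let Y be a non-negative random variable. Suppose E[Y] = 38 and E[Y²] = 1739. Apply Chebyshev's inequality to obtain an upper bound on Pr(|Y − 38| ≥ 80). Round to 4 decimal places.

0.0461

Var(Y) = E[Y²] − (E[Y])² = 1739 − 1444 = 295.
Chebyshev's inequality: Pr(|Y − μ| ≥ t) ≤ Var(Y)/t² = 295/6400 = 0.0461.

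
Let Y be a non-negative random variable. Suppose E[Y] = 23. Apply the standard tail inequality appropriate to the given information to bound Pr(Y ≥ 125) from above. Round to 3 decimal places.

Only the mean of a non-negative variable is known, so Markov's inequality is the applicable tail bound.
Markov's inequality: for a non-negative random variable, Pr(Y ≥ a) ≤ E[Y]/a.
Here E[Y] = 23 and a = 125, so the bound is 23/125 = 0.1840.

0.184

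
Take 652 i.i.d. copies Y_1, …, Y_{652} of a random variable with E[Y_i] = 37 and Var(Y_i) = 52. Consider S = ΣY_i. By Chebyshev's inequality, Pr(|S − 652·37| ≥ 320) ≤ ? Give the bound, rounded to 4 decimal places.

Var(S) = n·Var(Y_i) = 652·52 = 33904.
Chebyshev: Pr(|S − 652·37| ≥ 320) ≤ Var(S)/320² = 33904/102400 = 0.3311.

0.3311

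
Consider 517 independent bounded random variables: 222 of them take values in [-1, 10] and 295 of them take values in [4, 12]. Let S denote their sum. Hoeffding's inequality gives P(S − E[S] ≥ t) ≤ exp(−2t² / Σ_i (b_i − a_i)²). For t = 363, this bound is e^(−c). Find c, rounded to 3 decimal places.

5.761

Σ(b_i − a_i)² = 222·11² + 295·8² = 45742.
c = 2t² / 45742 = 2·363² / 45742 = 5.7614.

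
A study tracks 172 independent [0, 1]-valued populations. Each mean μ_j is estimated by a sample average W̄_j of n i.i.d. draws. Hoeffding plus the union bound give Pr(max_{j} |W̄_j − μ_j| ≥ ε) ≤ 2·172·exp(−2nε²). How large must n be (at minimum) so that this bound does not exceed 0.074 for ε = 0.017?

14610

Need 2·172·exp(−2nε²) ≤ 0.074, i.e. exp(−2nε²) ≤ 0.074/344.
So 2nε² ≥ ln(344/0.074) = 8.444332.
Hence n ≥ 8.444332/(2·0.017²) = 14609.571.
The smallest integer n is 14610.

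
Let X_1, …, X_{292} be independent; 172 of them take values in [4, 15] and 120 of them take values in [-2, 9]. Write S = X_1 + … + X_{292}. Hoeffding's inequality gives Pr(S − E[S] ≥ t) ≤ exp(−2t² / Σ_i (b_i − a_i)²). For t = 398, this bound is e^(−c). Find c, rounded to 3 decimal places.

Σ(b_i − a_i)² = 172·11² + 120·11² = 35332.
c = 2t² / 35332 = 2·398² / 35332 = 8.9666.

8.967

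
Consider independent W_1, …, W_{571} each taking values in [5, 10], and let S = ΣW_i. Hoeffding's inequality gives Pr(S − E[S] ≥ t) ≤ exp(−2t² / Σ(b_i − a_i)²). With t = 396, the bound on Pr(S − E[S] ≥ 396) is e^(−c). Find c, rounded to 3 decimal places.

21.971

Σ(b_i − a_i)² = 571·(5)² = 14275.
c = 2t²/14275 = 2·396²/14275 = 21.9707.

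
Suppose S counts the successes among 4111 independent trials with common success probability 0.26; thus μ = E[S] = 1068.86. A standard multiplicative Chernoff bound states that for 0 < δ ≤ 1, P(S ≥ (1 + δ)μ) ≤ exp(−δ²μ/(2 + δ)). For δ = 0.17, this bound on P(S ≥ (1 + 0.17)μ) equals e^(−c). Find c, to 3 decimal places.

14.235

c = δ²μ/(2 + δ) = 0.17²·1068.86/(2 + 0.17) = 14.2350.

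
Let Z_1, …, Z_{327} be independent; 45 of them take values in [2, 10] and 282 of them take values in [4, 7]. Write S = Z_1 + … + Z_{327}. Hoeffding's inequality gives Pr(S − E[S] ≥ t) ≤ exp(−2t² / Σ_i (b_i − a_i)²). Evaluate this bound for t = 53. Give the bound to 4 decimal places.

Σ(b_i − a_i)² = 45·8² + 282·3² = 5418.
Exponent = 2·53² / 5418 = 1.03691.
Bound = exp(−1.03691) = 0.35455.

0.3545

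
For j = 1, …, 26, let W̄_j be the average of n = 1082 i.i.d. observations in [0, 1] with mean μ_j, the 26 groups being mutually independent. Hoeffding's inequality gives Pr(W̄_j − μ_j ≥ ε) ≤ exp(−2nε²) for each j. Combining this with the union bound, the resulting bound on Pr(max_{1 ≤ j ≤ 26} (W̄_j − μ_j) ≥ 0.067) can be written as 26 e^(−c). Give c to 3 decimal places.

9.714

Union bound over the 26 events: Pr(max_{1 ≤ j ≤ 26} (W̄_j − μ_j) ≥ 0.067) ≤ 26·exp(−2nε²) = 26 exp(−2·1082·0.067²).
So c = 2·1082·0.067² = 9.7142.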